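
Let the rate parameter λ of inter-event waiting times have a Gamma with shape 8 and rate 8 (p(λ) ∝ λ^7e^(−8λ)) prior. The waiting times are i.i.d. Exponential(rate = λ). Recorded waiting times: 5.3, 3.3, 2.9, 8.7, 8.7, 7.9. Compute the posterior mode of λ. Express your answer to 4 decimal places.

λ̂_MAP = 0.2902

The Exponential(rate=λ) likelihood is ∝ λ^n e^(−λΣtᵢ). Here n = 6 and Σtᵢ = 5.3 + 3.3 + 2.9 + 8.7 + 8.7 + 7.9 = 36.8.
Posterior ∝ λ^7e^(−8λ) · λ^6e^(−36.8λ) = λ^13e^(−44.8λ), i.e. Gamma(14, 44.8).
Mode = (a−1)/b = 13/44.8 ≈ 0.2902.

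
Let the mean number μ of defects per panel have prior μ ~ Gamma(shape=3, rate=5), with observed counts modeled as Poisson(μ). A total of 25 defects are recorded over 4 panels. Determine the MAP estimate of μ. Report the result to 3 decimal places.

μ̂_MAP = 3.000

Σxᵢ = 25, n = 4.
Posterior ∝ μ^2e^(−5μ) · μ^25e^(−4μ) = μ^27e^(−9μ), i.e. Gamma(shape=28, rate=9).
The mode of a Gamma(a, b) with a ≥ 1 (shape–rate) is (a−1)/b = 27/9 ≈ 3.000.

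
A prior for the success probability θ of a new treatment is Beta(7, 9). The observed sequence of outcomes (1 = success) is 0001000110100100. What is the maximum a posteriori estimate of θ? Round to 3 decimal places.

Prior: Beta(7, 9).
Data: 5 successes in 16 trials (from the sequence). The binomial likelihood contributes θ^5(1−θ)^11, so the posterior is Beta(7+5, 9+11) = Beta(12, 20).
For Beta(a, b) with a, b > 1 the mode is (a−1)/(a+b−2) = 11/30 ≈ 0.367.

θ̂_MAP = 0.367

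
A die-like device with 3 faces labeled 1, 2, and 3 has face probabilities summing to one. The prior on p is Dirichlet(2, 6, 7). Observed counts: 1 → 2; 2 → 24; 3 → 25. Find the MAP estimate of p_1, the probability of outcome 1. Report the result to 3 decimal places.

The posterior is Dirichlet(αᵢ + nᵢ) = Dirichlet(4, 30, 32).
For a Dirichlet(a₁,…,a_K) with all aᵢ > 1, the mode has j-th component (aⱼ − 1)/(Σaᵢ − K).
Here Σaᵢ = 66 and K = 3, so p_1 = (4 − 1)/(66 − 3) = 3/63 ≈ 0.048.

MAP estimate: 0.048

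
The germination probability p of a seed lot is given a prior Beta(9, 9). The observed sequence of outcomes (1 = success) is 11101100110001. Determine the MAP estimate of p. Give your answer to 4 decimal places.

Prior: Beta(9, 9).
Data: 8 successes in 14 trials (from the sequence). The binomial likelihood contributes p^8(1−p)^6, so the posterior is Beta(9+8, 9+6) = Beta(17, 15).
For Beta(a, b) with a, b > 1 the mode is (a−1)/(a+b−2) = 16/30 ≈ 0.5333.

p̂_MAP = 0.5333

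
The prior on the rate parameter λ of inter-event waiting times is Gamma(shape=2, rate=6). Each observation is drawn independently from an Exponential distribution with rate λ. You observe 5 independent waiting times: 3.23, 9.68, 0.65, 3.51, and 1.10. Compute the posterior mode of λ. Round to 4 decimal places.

λ̂_MAP = 0.2482

The Exponential(rate=λ) likelihood is ∝ λ^n e^(−λΣtᵢ). Here n = 5 and Σtᵢ = 3.23 + 9.68 + 0.65 + 3.51 + 1.10 = 18.17.
Posterior ∝ λe^(−6λ) · λ^5e^(−18.17λ) = λ^6e^(−24.17λ), i.e. Gamma(7, 24.17).
Mode = (a−1)/b = 6/24.17 ≈ 0.2482.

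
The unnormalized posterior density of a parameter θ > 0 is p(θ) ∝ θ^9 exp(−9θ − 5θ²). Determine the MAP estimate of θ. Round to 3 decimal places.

θ̂_MAP = 0.600

ℓ'(θ) = 9/θ − 9 − 10θ. Setting this to zero and multiplying by θ: 10θ² + 9θ − 9 = 0.
θ = (−9 + √(9² + 4·10·9)) / (2·10) = (−9 + √441) / 20 = (−9 + 21)/20 = 3/5.
ℓ''(θ) = −9/θ² − 10 < 0, confirming a maximum.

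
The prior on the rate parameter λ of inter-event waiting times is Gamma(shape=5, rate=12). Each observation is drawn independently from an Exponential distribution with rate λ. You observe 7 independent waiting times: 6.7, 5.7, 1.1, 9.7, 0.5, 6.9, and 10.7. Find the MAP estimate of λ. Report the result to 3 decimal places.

λ̂_MAP = 0.206

The Exponential(rate=λ) likelihood is ∝ λ^n e^(−λΣtᵢ). Here n = 7 and Σtᵢ = 6.7 + 5.7 + 1.1 + 9.7 + 0.5 + 6.9 + 10.7 = 41.3.
Posterior ∝ λ^4e^(−12λ) · λ^7e^(−41.3λ) = λ^11e^(−53.3λ), i.e. Gamma(12, 53.3).
Mode = (a−1)/b = 11/53.3 ≈ 0.206.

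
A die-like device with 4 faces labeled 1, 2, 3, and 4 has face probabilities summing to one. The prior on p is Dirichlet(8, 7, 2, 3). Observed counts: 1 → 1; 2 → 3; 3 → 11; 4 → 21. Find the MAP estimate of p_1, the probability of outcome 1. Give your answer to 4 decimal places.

The posterior is Dirichlet(αᵢ + nᵢ) = Dirichlet(9, 10, 13, 24).
For a Dirichlet(a₁,…,a_K) with all aᵢ > 1, the mode has j-th component (aⱼ − 1)/(Σaᵢ − K).
Here Σaᵢ = 56 and K = 4, so p_1 = (9 − 1)/(56 − 4) = 8/52 ≈ 0.1538.

MAP estimate: 0.1538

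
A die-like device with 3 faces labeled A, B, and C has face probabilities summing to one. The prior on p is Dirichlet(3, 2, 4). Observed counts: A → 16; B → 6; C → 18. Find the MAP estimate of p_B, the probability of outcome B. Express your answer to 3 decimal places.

The posterior is Dirichlet(αᵢ + nᵢ) = Dirichlet(19, 8, 22).
For a Dirichlet(a₁,…,a_K) with all aᵢ > 1, the mode has j-th component (aⱼ − 1)/(Σaᵢ − K).
Here Σaᵢ = 49 and K = 3, so p_B = (8 − 1)/(49 − 3) = 7/46 ≈ 0.152.

MAP estimate of p_B = 0.152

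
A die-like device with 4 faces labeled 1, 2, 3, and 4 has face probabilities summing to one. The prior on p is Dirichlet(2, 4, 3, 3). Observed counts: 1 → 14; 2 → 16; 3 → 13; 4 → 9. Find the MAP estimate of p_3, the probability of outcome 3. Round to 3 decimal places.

The posterior is Dirichlet(αᵢ + nᵢ) = Dirichlet(16, 20, 16, 12).
For a Dirichlet(a₁,…,a_K) with all aᵢ > 1, the mode has j-th component (aⱼ − 1)/(Σaᵢ − K).
Here Σaᵢ = 64 and K = 4, so p_3 = (16 − 1)/(64 − 4) = 15/60 ≈ 0.250.

MAP estimate: 0.250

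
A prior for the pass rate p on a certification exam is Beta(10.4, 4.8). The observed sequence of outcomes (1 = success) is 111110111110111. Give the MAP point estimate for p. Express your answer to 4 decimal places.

p̂_MAP = 0.7943

Prior: Beta(10.4, 4.8).
Data: 13 successes in 15 trials (from the sequence). The binomial likelihood contributes p^13(1−p)^2, so the posterior is Beta(10.4+13, 4.8+2) = Beta(23.4, 6.8).
For Beta(a, b) with a, b > 1 the mode is (a−1)/(a+b−2) = 22.4/28.2 ≈ 0.7943.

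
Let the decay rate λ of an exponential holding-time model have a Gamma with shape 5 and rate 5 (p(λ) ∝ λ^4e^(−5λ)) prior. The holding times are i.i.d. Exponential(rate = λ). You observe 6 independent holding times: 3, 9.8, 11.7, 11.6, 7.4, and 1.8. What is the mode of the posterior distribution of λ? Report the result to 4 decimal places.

λ̂_MAP = 0.1988

The Exponential(rate=λ) likelihood is ∝ λ^n e^(−λΣtᵢ). Here n = 6 and Σtᵢ = 3 + 9.8 + 11.7 + 11.6 + 7.4 + 1.8 = 45.3.
Posterior ∝ λ^4e^(−5λ) · λ^6e^(−45.3λ) = λ^10e^(−50.3λ), i.e. Gamma(11, 50.3).
Mode = (a−1)/b = 10/50.3 ≈ 0.1988.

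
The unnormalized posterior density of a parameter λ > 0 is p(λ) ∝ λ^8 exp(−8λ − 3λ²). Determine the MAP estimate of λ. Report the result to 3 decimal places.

ℓ'(λ) = 8/λ − 8 − 6λ. Setting this to zero and multiplying by λ: 6λ² + 8λ − 8 = 0.
λ = (−8 + √(8² + 4·6·8)) / (2·6) = (−8 + √256) / 12 = (−8 + 16)/12 = 2/3.
ℓ''(λ) = −8/λ² − 6 < 0, confirming a maximum.

λ̂_MAP = 0.667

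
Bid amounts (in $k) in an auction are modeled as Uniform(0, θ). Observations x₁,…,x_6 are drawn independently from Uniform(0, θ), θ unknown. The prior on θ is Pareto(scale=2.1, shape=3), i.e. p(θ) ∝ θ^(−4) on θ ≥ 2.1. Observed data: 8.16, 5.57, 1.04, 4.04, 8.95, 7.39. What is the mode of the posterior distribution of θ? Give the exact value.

θ̂_MAP = 8.95

The Uniform(0, θ) likelihood is θ^(−n) for θ ≥ max(xᵢ), zero otherwise. Here max(xᵢ) = 8.95.
Posterior ∝ θ^(−4) · θ^(−6) = θ^(−10) on θ ≥ max(2.1, 8.95) = 8.95.
This density is strictly decreasing in θ, so the posterior mode lies at the lower boundary of the support.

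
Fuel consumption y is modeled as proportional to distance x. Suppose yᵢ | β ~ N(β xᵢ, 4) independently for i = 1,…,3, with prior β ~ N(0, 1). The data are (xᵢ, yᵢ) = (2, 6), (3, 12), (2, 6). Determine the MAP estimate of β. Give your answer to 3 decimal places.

log p(β | y) = −Σ(yᵢ − βxᵢ)²/(2·4) − β²/(2·1) + const.
Setting the derivative to zero: Σxᵢ(yᵢ − βxᵢ)/4 − β/1 = 0, so β = Σxᵢyᵢ / (Σxᵢ² + σ²/τ²).
Σxᵢyᵢ = 2·6 + 3·12 + 2·6 = 60; Σxᵢ² = 17; σ²/τ² = 4.
β̂_MAP = 60 / (17 + 4) = 60/21 ≈ 2.857.

β̂_MAP = 2.857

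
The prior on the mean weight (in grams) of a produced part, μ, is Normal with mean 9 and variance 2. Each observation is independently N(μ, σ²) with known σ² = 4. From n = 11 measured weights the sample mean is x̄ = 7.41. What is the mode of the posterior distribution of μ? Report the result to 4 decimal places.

μ̂_MAP = 7.6546

n = 11, x̄ = 7.41.
For a Normal prior and Normal likelihood with known variance, the posterior is Normal; its mode equals its mean, the precision-weighted average.
Prior precision 1/σ₀² = 1/2 = 0.5; data precision n/σ² = 11/4 = 2.75.
μ̂ = (0.5·9 + 2.75·7.41) / (0.5 + 2.75) = 24.8775/3.25 = 9951/1300 ≈ 7.6546.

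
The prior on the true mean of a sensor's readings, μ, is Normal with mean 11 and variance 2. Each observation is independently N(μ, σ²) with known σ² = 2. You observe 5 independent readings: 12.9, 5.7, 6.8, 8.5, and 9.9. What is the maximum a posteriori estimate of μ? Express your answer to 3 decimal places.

n = 5; x̄ = (12.9 + 5.7 + 6.8 + 8.5 + 9.9)/5 = 43.8/5 = 8.76.
For a Normal prior and Normal likelihood with known variance, the posterior is Normal; its mode equals its mean, the precision-weighted average.
Prior precision 1/σ₀² = 1/2 = 0.5; data precision n/σ² = 5/2 = 2.5.
μ̂ = (0.5·11 + 2.5·8.76) / (0.5 + 2.5) = 27.4/3 = 137/15 ≈ 9.133.

μ̂_MAP = 9.133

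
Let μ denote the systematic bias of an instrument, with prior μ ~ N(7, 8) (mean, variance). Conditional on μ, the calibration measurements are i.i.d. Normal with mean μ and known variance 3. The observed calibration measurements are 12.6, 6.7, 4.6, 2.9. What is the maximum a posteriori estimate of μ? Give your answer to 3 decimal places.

n = 4; x̄ = (12.6 + 6.7 + 4.6 + 2.9)/4 = 26.8/4 = 6.7.
For a Normal prior and Normal likelihood with known variance, the posterior is Normal; its mode equals its mean, the precision-weighted average.
Prior precision 1/σ₀² = 1/8 = 0.125; data precision n/σ² = 4/3.
μ̂ = (0.125·7 + (4/3)·6.7) / (0.125 + 4/3) = (1177/120)/(35/24) = 1177/175 ≈ 6.726.

μ̂_MAP = 6.726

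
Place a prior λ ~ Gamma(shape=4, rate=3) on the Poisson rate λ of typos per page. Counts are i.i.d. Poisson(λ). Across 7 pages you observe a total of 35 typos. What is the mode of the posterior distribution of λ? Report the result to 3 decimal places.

λ̂_MAP = 3.800

Σxᵢ = 35, n = 7.
Posterior ∝ λ^3e^(−3λ) · λ^35e^(−7λ) = λ^38e^(−10λ), i.e. Gamma(shape=39, rate=10).
The mode of a Gamma(a, b) with a ≥ 1 (shape–rate) is (a−1)/b = 38/10 ≈ 3.800.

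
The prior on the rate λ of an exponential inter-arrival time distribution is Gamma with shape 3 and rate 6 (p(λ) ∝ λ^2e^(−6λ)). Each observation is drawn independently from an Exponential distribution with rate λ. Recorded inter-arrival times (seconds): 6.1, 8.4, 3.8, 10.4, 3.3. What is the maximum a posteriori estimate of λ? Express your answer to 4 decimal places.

The Exponential(rate=λ) likelihood is ∝ λ^n e^(−λΣtᵢ). Here n = 5 and Σtᵢ = 6.1 + 8.4 + 3.8 + 10.4 + 3.3 = 32.
Posterior ∝ λ^2e^(−6λ) · λ^5e^(−32λ) = λ^7e^(−38λ), i.e. Gamma(8, 38).
Mode = (a−1)/b = 7/38 ≈ 0.1842.

λ̂_MAP = 0.1842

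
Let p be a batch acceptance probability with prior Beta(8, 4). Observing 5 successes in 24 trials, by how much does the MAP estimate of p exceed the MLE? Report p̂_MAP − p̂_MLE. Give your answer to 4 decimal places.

MAP − MLE = 0.1446

Posterior is Beta(13, 23); MAP = (13−1)/(36−2) = 12/34 ≈ 0.35294.
MLE ignores the prior: p̂_MLE = k/n = 5/24 ≈ 0.20833.
Difference = 12/34 − 5/24 = 59/408 ≈ 0.1446.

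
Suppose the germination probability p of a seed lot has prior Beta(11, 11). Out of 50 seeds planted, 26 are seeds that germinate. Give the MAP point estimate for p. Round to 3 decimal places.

p̂_MAP = 0.514

Prior: Beta(11, 11).
Data: 26 successes in 50 trials. The binomial likelihood contributes p^26(1−p)^24, so the posterior is Beta(11+26, 11+24) = Beta(37, 35).
For Beta(a, b) with a, b > 1 the mode is (a−1)/(a+b−2) = 36/70 ≈ 0.514.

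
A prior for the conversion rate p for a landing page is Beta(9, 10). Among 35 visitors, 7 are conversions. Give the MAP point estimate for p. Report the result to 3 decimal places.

p̂_MAP = 0.288

Prior: Beta(9, 10).
Data: 7 successes in 35 trials. The binomial likelihood contributes p^7(1−p)^28, so the posterior is Beta(9+7, 10+28) = Beta(16, 38).
For Beta(a, b) with a, b > 1 the mode is (a−1)/(a+b−2) = 15/52 ≈ 0.288.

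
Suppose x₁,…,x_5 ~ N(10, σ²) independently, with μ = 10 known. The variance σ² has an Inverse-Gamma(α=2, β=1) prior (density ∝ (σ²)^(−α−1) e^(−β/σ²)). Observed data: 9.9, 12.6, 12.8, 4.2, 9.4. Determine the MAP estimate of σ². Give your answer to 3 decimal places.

σ̂²_MAP = 4.601

Sum of squared deviations about the known mean: SS = (9.9−10)² + (12.6−10)² + (12.8−10)² + (4.2−10)² + (9.4−10)² = 48.61.
The Normal likelihood contributes (σ²)^(−n/2) exp(−SS/(2σ²)), so the posterior is Inverse-Gamma(α + n/2, β + SS/2) = Inverse-Gamma(4.5, 25.305).
The mode of Inverse-Gamma(a, b) is b/(a+1) = 25.305/5.5 ≈ 4.601.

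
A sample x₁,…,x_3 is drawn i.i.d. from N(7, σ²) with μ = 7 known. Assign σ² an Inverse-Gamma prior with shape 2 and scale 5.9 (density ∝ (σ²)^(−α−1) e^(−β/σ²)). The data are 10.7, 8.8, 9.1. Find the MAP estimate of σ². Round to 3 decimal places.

σ̂²_MAP = 3.682

Sum of squared deviations about the known mean: SS = (10.7−7)² + (8.8−7)² + (9.1−7)² = 21.34.
The Normal likelihood contributes (σ²)^(−n/2) exp(−SS/(2σ²)), so the posterior is Inverse-Gamma(α + n/2, β + SS/2) = Inverse-Gamma(3.5, 16.57).
The mode of Inverse-Gamma(a, b) is b/(a+1) = 16.57/4.5 ≈ 3.682.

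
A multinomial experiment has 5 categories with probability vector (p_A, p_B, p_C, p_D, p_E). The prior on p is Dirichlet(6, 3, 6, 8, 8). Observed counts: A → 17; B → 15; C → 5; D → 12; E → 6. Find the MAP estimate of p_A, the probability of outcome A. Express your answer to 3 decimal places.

The posterior is Dirichlet(αᵢ + nᵢ) = Dirichlet(23, 18, 11, 20, 14).
For a Dirichlet(a₁,…,a_K) with all aᵢ > 1, the mode has j-th component (aⱼ − 1)/(Σaᵢ − K).
Here Σaᵢ = 86 and K = 5, so p_A = (23 − 1)/(86 − 5) = 22/81 ≈ 0.272.

MAP estimate of p_A = 0.272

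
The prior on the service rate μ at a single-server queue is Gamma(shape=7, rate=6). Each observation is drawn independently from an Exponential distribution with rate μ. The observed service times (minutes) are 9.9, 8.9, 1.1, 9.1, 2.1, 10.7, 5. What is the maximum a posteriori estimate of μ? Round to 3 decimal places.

μ̂_MAP = 0.246

The Exponential(rate=μ) likelihood is ∝ μ^n e^(−μΣtᵢ). Here n = 7 and Σtᵢ = 9.9 + 8.9 + 1.1 + 9.1 + 2.1 + 10.7 + 5 = 46.8.
Posterior ∝ μ^6e^(−6μ) · μ^7e^(−46.8μ) = μ^13e^(−52.8μ), i.e. Gamma(14, 52.8).
Mode = (a−1)/b = 13/52.8 ≈ 0.246.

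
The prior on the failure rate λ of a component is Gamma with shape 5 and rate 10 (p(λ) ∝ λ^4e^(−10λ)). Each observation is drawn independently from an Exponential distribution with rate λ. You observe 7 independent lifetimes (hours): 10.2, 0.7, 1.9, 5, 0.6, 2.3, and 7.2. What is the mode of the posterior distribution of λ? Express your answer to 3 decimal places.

The Exponential(rate=λ) likelihood is ∝ λ^n e^(−λΣtᵢ). Here n = 7 and Σtᵢ = 10.2 + 0.7 + 1.9 + 5 + 0.6 + 2.3 + 7.2 = 27.9.
Posterior ∝ λ^4e^(−10λ) · λ^7e^(−27.9λ) = λ^11e^(−37.9λ), i.e. Gamma(12, 37.9).
Mode = (a−1)/b = 11/37.9 ≈ 0.290.

λ̂_MAP = 0.290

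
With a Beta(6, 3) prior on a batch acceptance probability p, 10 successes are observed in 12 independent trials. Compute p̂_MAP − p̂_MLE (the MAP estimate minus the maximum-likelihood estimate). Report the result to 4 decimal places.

MAP − MLE = -0.0439

Posterior is Beta(16, 5); MAP = (16−1)/(21−2) = 15/19 ≈ 0.78947.
MLE ignores the prior: p̂_MLE = k/n = 10/12 ≈ 0.83333.
Difference = 15/19 − 10/12 = -5/114 ≈ -0.0439.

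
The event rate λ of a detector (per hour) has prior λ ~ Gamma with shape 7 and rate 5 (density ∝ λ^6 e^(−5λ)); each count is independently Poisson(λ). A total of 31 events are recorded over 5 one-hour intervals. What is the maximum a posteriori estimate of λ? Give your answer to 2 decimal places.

Σxᵢ = 31, n = 5.
Posterior ∝ λ^6e^(−5λ) · λ^31e^(−5λ) = λ^37e^(−10λ), i.e. Gamma(shape=38, rate=10).
The mode of a Gamma(a, b) with a ≥ 1 (shape–rate) is (a−1)/b = 37/10 ≈ 3.70.

λ̂_MAP = 3.70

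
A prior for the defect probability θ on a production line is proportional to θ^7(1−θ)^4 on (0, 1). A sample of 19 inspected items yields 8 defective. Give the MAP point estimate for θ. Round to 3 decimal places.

θ̂_MAP = 0.500

The prior density ∝ θ^7(1−θ)^4 is the kernel of Beta(8, 5).
Data: 8 successes in 19 trials. The binomial likelihood contributes θ^8(1−θ)^11, so the posterior is Beta(8+8, 5+11) = Beta(16, 16).
For Beta(a, b) with a, b > 1 the mode is (a−1)/(a+b−2) = 15/30 ≈ 0.500.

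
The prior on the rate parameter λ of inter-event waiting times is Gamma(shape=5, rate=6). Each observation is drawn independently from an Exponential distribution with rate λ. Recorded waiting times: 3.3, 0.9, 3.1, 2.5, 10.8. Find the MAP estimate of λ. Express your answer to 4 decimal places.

The Exponential(rate=λ) likelihood is ∝ λ^n e^(−λΣtᵢ). Here n = 5 and Σtᵢ = 3.3 + 0.9 + 3.1 + 2.5 + 10.8 = 20.6.
Posterior ∝ λ^4e^(−6λ) · λ^5e^(−20.6λ) = λ^9e^(−26.6λ), i.e. Gamma(10, 26.6).
Mode = (a−1)/b = 9/26.6 ≈ 0.3383.

λ̂_MAP = 0.3383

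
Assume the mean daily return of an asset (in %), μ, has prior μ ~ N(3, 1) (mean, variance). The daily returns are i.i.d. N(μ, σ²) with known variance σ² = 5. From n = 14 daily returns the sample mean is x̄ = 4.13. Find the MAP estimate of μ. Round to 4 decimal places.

μ̂_MAP = 3.8326

n = 14, x̄ = 4.13.
For a Normal prior and Normal likelihood with known variance, the posterior is Normal; its mode equals its mean, the precision-weighted average.
Prior precision 1/σ₀² = 1/1 = 1; data precision n/σ² = 14/5 = 2.8.
μ̂ = (1·3 + 2.8·4.13) / (1 + 2.8) = 14.564/3.8 = 3641/950 ≈ 3.8326.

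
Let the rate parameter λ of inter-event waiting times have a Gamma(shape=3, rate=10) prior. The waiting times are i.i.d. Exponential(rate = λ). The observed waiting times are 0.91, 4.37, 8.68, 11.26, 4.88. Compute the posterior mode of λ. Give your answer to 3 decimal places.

λ̂_MAP = 0.175

The Exponential(rate=λ) likelihood is ∝ λ^n e^(−λΣtᵢ). Here n = 5 and Σtᵢ = 0.91 + 4.37 + 8.68 + 11.26 + 4.88 = 30.10.
Posterior ∝ λ^2e^(−10λ) · λ^5e^(−30.10λ) = λ^7e^(−40.10λ), i.e. Gamma(8, 40.10).
Mode = (a−1)/b = 7/40.10 ≈ 0.175.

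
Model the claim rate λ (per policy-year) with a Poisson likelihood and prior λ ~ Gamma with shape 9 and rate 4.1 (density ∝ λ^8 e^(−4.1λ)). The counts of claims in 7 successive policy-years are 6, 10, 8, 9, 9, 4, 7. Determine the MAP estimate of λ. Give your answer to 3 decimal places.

λ̂_MAP = 5.495

Σxᵢ = 6+10+8+9+9+4+7 = 53, with n = 7.
Posterior ∝ λ^8e^(−4.1λ) · λ^53e^(−7λ) = λ^61e^(−11.1λ), i.e. Gamma(shape=62, rate=11.1).
The mode of a Gamma(a, b) with a ≥ 1 (shape–rate) is (a−1)/b = 61/11.1 ≈ 5.495.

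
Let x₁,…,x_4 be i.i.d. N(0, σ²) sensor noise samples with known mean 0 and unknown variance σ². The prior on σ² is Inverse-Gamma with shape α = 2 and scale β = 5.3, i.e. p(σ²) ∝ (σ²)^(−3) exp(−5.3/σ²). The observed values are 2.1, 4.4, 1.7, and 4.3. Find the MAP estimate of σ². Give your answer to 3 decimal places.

Sum of squared deviations about the known mean: SS = (2.1−0)² + (4.4−0)² + (1.7−0)² + (4.3−0)² = 45.15.
The Normal likelihood contributes (σ²)^(−n/2) exp(−SS/(2σ²)), so the posterior is Inverse-Gamma(α + n/2, β + SS/2) = Inverse-Gamma(4, 27.875).
The mode of Inverse-Gamma(a, b) is b/(a+1) = 27.875/5 ≈ 5.575.

σ̂²_MAP = 5.575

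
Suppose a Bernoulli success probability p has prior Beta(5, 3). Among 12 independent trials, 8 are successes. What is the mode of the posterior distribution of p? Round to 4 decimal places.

p̂_MAP = 0.6667

Prior: Beta(5, 3).
Data: 8 successes in 12 trials. The binomial likelihood contributes p^8(1−p)^4, so the posterior is Beta(5+8, 3+4) = Beta(13, 7).
For Beta(a, b) with a, b > 1 the mode is (a−1)/(a+b−2) = 12/18 ≈ 0.6667.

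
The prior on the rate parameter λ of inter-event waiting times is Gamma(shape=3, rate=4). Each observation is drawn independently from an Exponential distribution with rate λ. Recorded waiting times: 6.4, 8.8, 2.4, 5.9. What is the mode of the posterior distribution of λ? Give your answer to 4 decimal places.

λ̂_MAP = 0.2182

The Exponential(rate=λ) likelihood is ∝ λ^n e^(−λΣtᵢ). Here n = 4 and Σtᵢ = 6.4 + 8.8 + 2.4 + 5.9 = 23.5.
Posterior ∝ λ^2e^(−4λ) · λ^4e^(−23.5λ) = λ^6e^(−27.5λ), i.e. Gamma(7, 27.5).
Mode = (a−1)/b = 6/27.5 ≈ 0.2182.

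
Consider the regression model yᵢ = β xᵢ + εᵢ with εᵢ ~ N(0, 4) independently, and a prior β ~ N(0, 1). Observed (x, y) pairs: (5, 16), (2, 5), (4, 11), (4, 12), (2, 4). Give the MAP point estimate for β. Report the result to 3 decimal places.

log p(β | y) = −Σ(yᵢ − βxᵢ)²/(2·4) − β²/(2·1) + const.
Setting the derivative to zero: Σxᵢ(yᵢ − βxᵢ)/4 − β/1 = 0, so β = Σxᵢyᵢ / (Σxᵢ² + σ²/τ²).
Σxᵢyᵢ = 5·16 + 2·5 + 4·11 + 4·12 + 2·4 = 190; Σxᵢ² = 65; σ²/τ² = 4.
β̂_MAP = 190 / (65 + 4) = 190/69 ≈ 2.754.

β̂_MAP = 2.754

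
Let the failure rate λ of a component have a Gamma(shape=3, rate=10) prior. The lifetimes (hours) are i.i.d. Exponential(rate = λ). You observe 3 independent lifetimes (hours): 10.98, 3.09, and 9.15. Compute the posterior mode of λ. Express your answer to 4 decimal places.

The Exponential(rate=λ) likelihood is ∝ λ^n e^(−λΣtᵢ). Here n = 3 and Σtᵢ = 10.98 + 3.09 + 9.15 = 23.22.
Posterior ∝ λ^2e^(−10λ) · λ^3e^(−23.22λ) = λ^5e^(−33.22λ), i.e. Gamma(6, 33.22).
Mode = (a−1)/b = 5/33.22 ≈ 0.1505.

λ̂_MAP = 0.1505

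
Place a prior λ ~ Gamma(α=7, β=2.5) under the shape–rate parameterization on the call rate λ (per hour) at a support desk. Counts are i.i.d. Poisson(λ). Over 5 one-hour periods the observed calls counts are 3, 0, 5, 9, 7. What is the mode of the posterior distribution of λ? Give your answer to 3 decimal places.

Σxᵢ = 3+0+5+9+7 = 24, with n = 5.
Posterior ∝ λ^6e^(−2.5λ) · λ^24e^(−5λ) = λ^30e^(−7.5λ), i.e. Gamma(shape=31, rate=7.5).
The mode of a Gamma(a, b) with a ≥ 1 (shape–rate) is (a−1)/b = 30/7.5 ≈ 4.000.

λ̂_MAP = 4.000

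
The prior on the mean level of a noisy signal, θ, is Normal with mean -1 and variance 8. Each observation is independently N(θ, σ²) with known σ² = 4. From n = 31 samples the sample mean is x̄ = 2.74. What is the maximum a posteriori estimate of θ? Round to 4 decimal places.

θ̂_MAP = 2.6806

n = 31, x̄ = 2.74.
For a Normal prior and Normal likelihood with known variance, the posterior is Normal; its mode equals its mean, the precision-weighted average.
Prior precision 1/σ₀² = 1/8 = 0.125; data precision n/σ² = 31/4 = 7.75.
θ̂ = (0.125·(-1) + 7.75·2.74) / (0.125 + 7.75) = 21.11/7.875 = 4222/1575 ≈ 2.6806.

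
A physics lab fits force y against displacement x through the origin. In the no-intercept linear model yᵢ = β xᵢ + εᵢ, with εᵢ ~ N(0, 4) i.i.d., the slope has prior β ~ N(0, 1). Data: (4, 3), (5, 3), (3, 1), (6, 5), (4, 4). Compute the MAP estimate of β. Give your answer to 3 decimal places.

log p(β | y) = −Σ(yᵢ − βxᵢ)²/(2·4) − β²/(2·1) + const.
Setting the derivative to zero: Σxᵢ(yᵢ − βxᵢ)/4 − β/1 = 0, so β = Σxᵢyᵢ / (Σxᵢ² + σ²/τ²).
Σxᵢyᵢ = 4·3 + 5·3 + 3·1 + 6·5 + 4·4 = 76; Σxᵢ² = 102; σ²/τ² = 4.
β̂_MAP = 76 / (102 + 4) = 76/106 ≈ 0.717.

β̂_MAP = 0.717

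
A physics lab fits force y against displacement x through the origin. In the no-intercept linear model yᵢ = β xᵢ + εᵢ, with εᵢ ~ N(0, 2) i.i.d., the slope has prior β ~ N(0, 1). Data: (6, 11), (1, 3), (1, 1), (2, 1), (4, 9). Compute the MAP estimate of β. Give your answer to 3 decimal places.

log p(β | y) = −Σ(yᵢ − βxᵢ)²/(2·2) − β²/(2·1) + const.
Setting the derivative to zero: Σxᵢ(yᵢ − βxᵢ)/2 − β/1 = 0, so β = Σxᵢyᵢ / (Σxᵢ² + σ²/τ²).
Σxᵢyᵢ = 6·11 + 1·3 + 1·1 + 2·1 + 4·9 = 108; Σxᵢ² = 58; σ²/τ² = 2.
β̂_MAP = 108 / (58 + 2) = 108/60 ≈ 1.800.

β̂_MAP = 1.800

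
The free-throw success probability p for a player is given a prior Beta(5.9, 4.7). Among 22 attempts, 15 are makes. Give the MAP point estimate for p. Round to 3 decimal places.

p̂_MAP = 0.650

Prior: Beta(5.9, 4.7).
Data: 15 successes in 22 trials. The binomial likelihood contributes p^15(1−p)^7, so the posterior is Beta(5.9+15, 4.7+7) = Beta(20.9, 11.7).
For Beta(a, b) with a, b > 1 the mode is (a−1)/(a+b−2) = 19.9/30.6 ≈ 0.650.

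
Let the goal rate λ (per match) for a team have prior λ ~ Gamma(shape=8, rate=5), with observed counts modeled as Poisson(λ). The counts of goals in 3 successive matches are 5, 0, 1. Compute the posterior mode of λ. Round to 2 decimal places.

Σxᵢ = 5+0+1 = 6, with n = 3.
Posterior ∝ λ^7e^(−5λ) · λ^6e^(−3λ) = λ^13e^(−8λ), i.e. Gamma(shape=14, rate=8).
The mode of a Gamma(a, b) with a ≥ 1 (shape–rate) is (a−1)/b = 13/8 ≈ 1.63.

λ̂_MAP = 1.63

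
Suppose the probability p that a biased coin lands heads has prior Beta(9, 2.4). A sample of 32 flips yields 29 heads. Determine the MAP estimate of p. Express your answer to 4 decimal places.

Prior: Beta(9, 2.4).
Data: 29 successes in 32 trials. The binomial likelihood contributes p^29(1−p)^3, so the posterior is Beta(9+29, 2.4+3) = Beta(38, 5.4).
For Beta(a, b) with a, b > 1 the mode is (a−1)/(a+b−2) = 37/41.4 ≈ 0.8937.

p̂_MAP = 0.8937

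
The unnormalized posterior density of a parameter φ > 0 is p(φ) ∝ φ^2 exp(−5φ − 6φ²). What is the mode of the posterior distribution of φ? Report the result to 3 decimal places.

ℓ'(φ) = 2/φ − 5 − 12φ. Setting this to zero and multiplying by φ: 12φ² + 5φ − 2 = 0.
φ = (−5 + √(5² + 4·12·2)) / (2·12) = (−5 + √121) / 24 = (−5 + 11)/24 = 1/4.
ℓ''(φ) = −2/φ² − 12 < 0, confirming a maximum.

φ̂_MAP = 0.250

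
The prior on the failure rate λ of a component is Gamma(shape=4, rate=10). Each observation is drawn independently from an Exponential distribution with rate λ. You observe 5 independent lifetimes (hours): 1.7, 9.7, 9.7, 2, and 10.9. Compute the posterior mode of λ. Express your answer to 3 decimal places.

λ̂_MAP = 0.182

The Exponential(rate=λ) likelihood is ∝ λ^n e^(−λΣtᵢ). Here n = 5 and Σtᵢ = 1.7 + 9.7 + 9.7 + 2 + 10.9 = 34.
Posterior ∝ λ^3e^(−10λ) · λ^5e^(−34λ) = λ^8e^(−44λ), i.e. Gamma(9, 44).
Mode = (a−1)/b = 8/44 ≈ 0.182.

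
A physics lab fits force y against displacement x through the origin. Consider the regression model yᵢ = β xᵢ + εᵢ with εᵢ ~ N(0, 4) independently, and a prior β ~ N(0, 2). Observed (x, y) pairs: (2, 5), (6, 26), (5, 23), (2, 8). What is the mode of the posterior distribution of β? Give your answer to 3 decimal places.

β̂_MAP = 4.183

log p(β | y) = −Σ(yᵢ − βxᵢ)²/(2·4) − β²/(2·2) + const.
Setting the derivative to zero: Σxᵢ(yᵢ − βxᵢ)/4 − β/2 = 0, so β = Σxᵢyᵢ / (Σxᵢ² + σ²/τ²).
Σxᵢyᵢ = 2·5 + 6·26 + 5·23 + 2·8 = 297; Σxᵢ² = 69; σ²/τ² = 2.
β̂_MAP = 297 / (69 + 2) = 297/71 ≈ 4.183.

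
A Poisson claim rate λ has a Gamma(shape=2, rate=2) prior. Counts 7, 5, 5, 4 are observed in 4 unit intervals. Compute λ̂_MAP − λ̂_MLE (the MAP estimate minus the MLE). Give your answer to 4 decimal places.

Σxᵢ = 21. Posterior is Gamma(23, 6); MAP = (23−1)/6 = 22/6 ≈ 3.66667.
MLE = x̄ = 21/4 ≈ 5.25000.
Difference = 22/6 − 21/4 = -19/12 ≈ -1.5833.

MAP − MLE = -1.5833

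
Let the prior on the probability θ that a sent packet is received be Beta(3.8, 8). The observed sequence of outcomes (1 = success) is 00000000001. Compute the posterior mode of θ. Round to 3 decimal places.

Prior: Beta(3.8, 8).
Data: 1 success in 11 trials (from the sequence). The binomial likelihood contributes θ(1−θ)^10, so the posterior is Beta(3.8+1, 8+10) = Beta(4.8, 18).
For Beta(a, b) with a, b > 1 the mode is (a−1)/(a+b−2) = 3.8/20.8 ≈ 0.183.

θ̂_MAP = 0.183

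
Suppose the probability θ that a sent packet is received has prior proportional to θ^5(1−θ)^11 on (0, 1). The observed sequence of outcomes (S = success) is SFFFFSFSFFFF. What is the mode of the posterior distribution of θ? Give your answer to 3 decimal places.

θ̂_MAP = 0.286

The prior density ∝ θ^5(1−θ)^11 is the kernel of Beta(6, 12).
Data: 3 successes in 12 trials (from the sequence). The binomial likelihood contributes θ^3(1−θ)^9, so the posterior is Beta(6+3, 12+9) = Beta(9, 21).
For Beta(a, b) with a, b > 1 the mode is (a−1)/(a+b−2) = 8/28 ≈ 0.286.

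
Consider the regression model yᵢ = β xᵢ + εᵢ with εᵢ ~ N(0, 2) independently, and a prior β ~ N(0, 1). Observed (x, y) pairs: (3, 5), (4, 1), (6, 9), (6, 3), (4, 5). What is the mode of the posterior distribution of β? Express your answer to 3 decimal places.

β̂_MAP = 0.965

log p(β | y) = −Σ(yᵢ − βxᵢ)²/(2·2) − β²/(2·1) + const.
Setting the derivative to zero: Σxᵢ(yᵢ − βxᵢ)/2 − β/1 = 0, so β = Σxᵢyᵢ / (Σxᵢ² + σ²/τ²).
Σxᵢyᵢ = 3·5 + 4·1 + 6·9 + 6·3 + 4·5 = 111; Σxᵢ² = 113; σ²/τ² = 2.
β̂_MAP = 111 / (113 + 2) = 111/115 ≈ 0.965.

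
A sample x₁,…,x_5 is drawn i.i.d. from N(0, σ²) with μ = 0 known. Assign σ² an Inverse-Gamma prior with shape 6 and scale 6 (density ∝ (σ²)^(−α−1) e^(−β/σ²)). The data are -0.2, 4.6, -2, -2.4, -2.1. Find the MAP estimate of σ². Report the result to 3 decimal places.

Sum of squared deviations about the known mean: SS = (-0.2−0)² + (4.6−0)² + (-2−0)² + (-2.4−0)² + (-2.1−0)² = 35.37.
The Normal likelihood contributes (σ²)^(−n/2) exp(−SS/(2σ²)), so the posterior is Inverse-Gamma(α + n/2, β + SS/2) = Inverse-Gamma(8.5, 23.685).
The mode of Inverse-Gamma(a, b) is b/(a+1) = 23.685/9.5 ≈ 2.493.

σ̂²_MAP = 2.493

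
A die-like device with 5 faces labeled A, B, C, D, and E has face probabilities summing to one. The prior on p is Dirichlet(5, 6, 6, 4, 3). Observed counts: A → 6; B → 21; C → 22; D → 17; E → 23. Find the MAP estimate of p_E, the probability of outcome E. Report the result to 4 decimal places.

MAP estimate of p_E = 0.2315

The posterior is Dirichlet(αᵢ + nᵢ) = Dirichlet(11, 27, 28, 21, 26).
For a Dirichlet(a₁,…,a_K) with all aᵢ > 1, the mode has j-th component (aⱼ − 1)/(Σaᵢ − K).
Here Σaᵢ = 113 and K = 5, so p_E = (26 − 1)/(113 − 5) = 25/108 ≈ 0.2315.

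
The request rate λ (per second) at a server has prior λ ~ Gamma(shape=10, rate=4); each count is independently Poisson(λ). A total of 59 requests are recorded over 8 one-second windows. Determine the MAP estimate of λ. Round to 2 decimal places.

Σxᵢ = 59, n = 8.
Posterior ∝ λ^9e^(−4λ) · λ^59e^(−8λ) = λ^68e^(−12λ), i.e. Gamma(shape=69, rate=12).
The mode of a Gamma(a, b) with a ≥ 1 (shape–rate) is (a−1)/b = 68/12 ≈ 5.67.

λ̂_MAP = 5.67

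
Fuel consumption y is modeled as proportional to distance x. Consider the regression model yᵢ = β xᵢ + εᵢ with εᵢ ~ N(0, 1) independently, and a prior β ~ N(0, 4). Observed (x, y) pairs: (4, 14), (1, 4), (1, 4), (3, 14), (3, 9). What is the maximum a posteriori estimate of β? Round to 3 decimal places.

log p(β | y) = −Σ(yᵢ − βxᵢ)²/(2·1) − β²/(2·4) + const.
Setting the derivative to zero: Σxᵢ(yᵢ − βxᵢ)/1 − β/4 = 0, so β = Σxᵢyᵢ / (Σxᵢ² + σ²/τ²).
Σxᵢyᵢ = 4·14 + 1·4 + 1·4 + 3·14 + 3·9 = 133; Σxᵢ² = 36; σ²/τ² = 0.25.
β̂_MAP = 133 / (36 + 0.25) = 133/36.25 ≈ 3.669.

β̂_MAP = 3.669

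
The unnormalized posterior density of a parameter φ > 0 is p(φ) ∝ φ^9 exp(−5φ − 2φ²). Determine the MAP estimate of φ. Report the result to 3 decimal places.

ℓ'(φ) = 9/φ − 5 − 4φ. Setting this to zero and multiplying by φ: 4φ² + 5φ − 9 = 0.
φ = (−5 + √(5² + 4·4·9)) / (2·4) = (−5 + √169) / 8 = (−5 + 13)/8 = 1.
ℓ''(φ) = −9/φ² − 4 < 0, confirming a maximum.

φ̂_MAP = 1.000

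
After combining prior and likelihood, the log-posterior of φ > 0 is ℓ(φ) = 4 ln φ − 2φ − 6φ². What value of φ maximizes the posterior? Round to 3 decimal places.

φ̂_MAP = 0.500

ℓ'(φ) = 4/φ − 2 − 12φ. Setting this to zero and multiplying by φ: 12φ² + 2φ − 4 = 0.
φ = (−2 + √(2² + 4·12·4)) / (2·12) = (−2 + √196) / 24 = (−2 + 14)/24 = 1/2.
ℓ''(φ) = −4/φ² − 12 < 0, confirming a maximum.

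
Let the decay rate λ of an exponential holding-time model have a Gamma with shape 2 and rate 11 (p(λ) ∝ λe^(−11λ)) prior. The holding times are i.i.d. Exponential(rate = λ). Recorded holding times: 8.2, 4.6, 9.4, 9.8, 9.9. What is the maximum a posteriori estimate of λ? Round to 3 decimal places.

The Exponential(rate=λ) likelihood is ∝ λ^n e^(−λΣtᵢ). Here n = 5 and Σtᵢ = 8.2 + 4.6 + 9.4 + 9.8 + 9.9 = 41.9.
Posterior ∝ λe^(−11λ) · λ^5e^(−41.9λ) = λ^6e^(−52.9λ), i.e. Gamma(7, 52.9).
Mode = (a−1)/b = 6/52.9 ≈ 0.113.

λ̂_MAP = 0.113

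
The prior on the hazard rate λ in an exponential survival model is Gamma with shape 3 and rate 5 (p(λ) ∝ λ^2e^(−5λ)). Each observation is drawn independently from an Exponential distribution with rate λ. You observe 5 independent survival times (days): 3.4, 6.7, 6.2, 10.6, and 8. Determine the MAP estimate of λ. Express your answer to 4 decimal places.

λ̂_MAP = 0.1754

The Exponential(rate=λ) likelihood is ∝ λ^n e^(−λΣtᵢ). Here n = 5 and Σtᵢ = 3.4 + 6.7 + 6.2 + 10.6 + 8 = 34.9.
Posterior ∝ λ^2e^(−5λ) · λ^5e^(−34.9λ) = λ^7e^(−39.9λ), i.e. Gamma(8, 39.9).
Mode = (a−1)/b = 7/39.9 ≈ 0.1754.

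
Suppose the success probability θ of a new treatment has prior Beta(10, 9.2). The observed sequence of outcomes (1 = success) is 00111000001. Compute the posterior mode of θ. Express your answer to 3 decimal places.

Prior: Beta(10, 9.2).
Data: 4 successes in 11 trials (from the sequence). The binomial likelihood contributes θ^4(1−θ)^7, so the posterior is Beta(10+4, 9.2+7) = Beta(14, 16.2).
For Beta(a, b) with a, b > 1 the mode is (a−1)/(a+b−2) = 13/28.2 ≈ 0.461.

θ̂_MAP = 0.461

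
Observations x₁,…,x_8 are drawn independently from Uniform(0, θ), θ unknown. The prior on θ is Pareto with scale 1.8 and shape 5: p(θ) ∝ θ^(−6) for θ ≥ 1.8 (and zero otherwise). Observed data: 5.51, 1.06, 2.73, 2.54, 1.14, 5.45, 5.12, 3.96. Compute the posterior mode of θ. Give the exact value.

θ̂_MAP = 5.51

The Uniform(0, θ) likelihood is θ^(−n) for θ ≥ max(xᵢ), zero otherwise. Here max(xᵢ) = 5.51.
Posterior ∝ θ^(−6) · θ^(−8) = θ^(−14) on θ ≥ max(1.8, 5.51) = 5.51.
This density is strictly decreasing in θ, so the posterior mode lies at the lower boundary of the support.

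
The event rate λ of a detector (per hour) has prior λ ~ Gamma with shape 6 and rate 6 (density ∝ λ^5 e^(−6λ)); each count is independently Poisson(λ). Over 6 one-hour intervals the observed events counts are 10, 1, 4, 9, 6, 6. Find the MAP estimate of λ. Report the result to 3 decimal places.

Σxᵢ = 10+1+4+9+6+6 = 36, with n = 6.
Posterior ∝ λ^5e^(−6λ) · λ^36e^(−6λ) = λ^41e^(−12λ), i.e. Gamma(shape=42, rate=12).
The mode of a Gamma(a, b) with a ≥ 1 (shape–rate) is (a−1)/b = 41/12 ≈ 3.417.

λ̂_MAP = 3.417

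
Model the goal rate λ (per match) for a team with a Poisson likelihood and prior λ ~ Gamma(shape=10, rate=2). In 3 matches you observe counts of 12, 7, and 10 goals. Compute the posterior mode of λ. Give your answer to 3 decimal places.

λ̂_MAP = 7.600

Σxᵢ = 12+7+10 = 29, with n = 3.
Posterior ∝ λ^9e^(−2λ) · λ^29e^(−3λ) = λ^38e^(−5λ), i.e. Gamma(shape=39, rate=5).
The mode of a Gamma(a, b) with a ≥ 1 (shape–rate) is (a−1)/b = 38/5 ≈ 7.600.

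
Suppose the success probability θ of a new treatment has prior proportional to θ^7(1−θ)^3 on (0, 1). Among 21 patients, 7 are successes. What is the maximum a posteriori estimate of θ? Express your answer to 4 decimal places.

θ̂_MAP = 0.4516

The prior density ∝ θ^7(1−θ)^3 is the kernel of Beta(8, 4).
Data: 7 successes in 21 trials. The binomial likelihood contributes θ^7(1−θ)^14, so the posterior is Beta(8+7, 4+14) = Beta(15, 18).
For Beta(a, b) with a, b > 1 the mode is (a−1)/(a+b−2) = 14/31 ≈ 0.4516.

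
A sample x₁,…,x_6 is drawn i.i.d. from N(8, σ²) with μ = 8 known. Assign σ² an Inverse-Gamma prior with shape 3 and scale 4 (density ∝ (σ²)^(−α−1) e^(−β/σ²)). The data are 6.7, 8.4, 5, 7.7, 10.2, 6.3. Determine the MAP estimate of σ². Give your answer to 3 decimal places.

σ̂²_MAP = 1.905

Sum of squared deviations about the known mean: SS = (6.7−8)² + (8.4−8)² + (5−8)² + (7.7−8)² + (10.2−8)² + (6.3−8)² = 18.67.
The Normal likelihood contributes (σ²)^(−n/2) exp(−SS/(2σ²)), so the posterior is Inverse-Gamma(α + n/2, β + SS/2) = Inverse-Gamma(6, 13.335).
The mode of Inverse-Gamma(a, b) is b/(a+1) = 13.335/7 ≈ 1.905.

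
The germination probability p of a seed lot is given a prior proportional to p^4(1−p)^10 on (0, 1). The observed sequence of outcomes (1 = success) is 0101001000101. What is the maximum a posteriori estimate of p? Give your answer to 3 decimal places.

The prior density ∝ p^4(1−p)^10 is the kernel of Beta(5, 11).
Data: 5 successes in 13 trials (from the sequence). The binomial likelihood contributes p^5(1−p)^8, so the posterior is Beta(5+5, 11+8) = Beta(10, 19).
For Beta(a, b) with a, b > 1 the mode is (a−1)/(a+b−2) = 9/27 ≈ 0.333.

p̂_MAP = 0.333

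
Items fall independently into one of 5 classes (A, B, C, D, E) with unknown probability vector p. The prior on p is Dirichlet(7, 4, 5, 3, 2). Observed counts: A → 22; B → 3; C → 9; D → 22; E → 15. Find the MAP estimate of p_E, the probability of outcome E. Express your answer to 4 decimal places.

MAP estimate of p_E = 0.1839

The posterior is Dirichlet(αᵢ + nᵢ) = Dirichlet(29, 7, 14, 25, 17).
For a Dirichlet(a₁,…,a_K) with all aᵢ > 1, the mode has j-th component (aⱼ − 1)/(Σaᵢ − K).
Here Σaᵢ = 92 and K = 5, so p_E = (17 − 1)/(92 − 5) = 16/87 ≈ 0.1839.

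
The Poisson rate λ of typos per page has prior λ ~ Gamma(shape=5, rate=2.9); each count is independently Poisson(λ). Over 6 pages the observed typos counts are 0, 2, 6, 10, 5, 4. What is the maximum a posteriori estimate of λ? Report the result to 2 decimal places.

λ̂_MAP = 3.48

Σxᵢ = 0+2+6+10+5+4 = 27, with n = 6.
Posterior ∝ λ^4e^(−2.9λ) · λ^27e^(−6λ) = λ^31e^(−8.9λ), i.e. Gamma(shape=32, rate=8.9).
The mode of a Gamma(a, b) with a ≥ 1 (shape–rate) is (a−1)/b = 31/8.9 ≈ 3.48.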